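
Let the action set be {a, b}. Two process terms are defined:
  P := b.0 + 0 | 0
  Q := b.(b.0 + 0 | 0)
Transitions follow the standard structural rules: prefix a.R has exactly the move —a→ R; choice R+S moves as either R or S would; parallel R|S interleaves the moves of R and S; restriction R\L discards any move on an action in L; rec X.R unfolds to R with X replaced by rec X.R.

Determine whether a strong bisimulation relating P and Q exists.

LTS(P): 2 reachable states
  m0 = b.0 + 0 | 0 ⊢ --b--▸ m1
  m1 = 0 ⊢ ∅
LTS(Q): 3 reachable states
  n0 = b.(b.0 + 0 | 0) ⊢ --b--▸ n1
  n1 = b.0 + 0 | 0 ⊢ --b--▸ n2
  n2 = 0 ⊢ ∅
Bisimilarity quotient blocks:
  B0 = {m0, n1}
  B1 = {m1, n2}
  B2 = {n0}
m0 ∈ B0, n0 ∈ B2 → different blocks

NO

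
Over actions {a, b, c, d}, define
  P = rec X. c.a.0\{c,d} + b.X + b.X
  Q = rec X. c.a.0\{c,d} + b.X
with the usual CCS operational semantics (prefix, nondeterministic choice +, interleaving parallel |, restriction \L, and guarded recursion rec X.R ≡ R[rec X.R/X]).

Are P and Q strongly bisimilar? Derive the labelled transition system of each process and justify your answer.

YES

P's transition system — 3 states:
  s0 = rec X. c.a.0\{c,d} + b.X + b.X | --b--▸ s0, --c--▸ s1
  s1 = a.0\{c,d} | --a--▸ s2
  s2 = 0\{c,d} | ∅
Q's transition system — 3 states:
  t0 = rec X. c.a.0\{c,d} + b.X | --b--▸ t0, --c--▸ t1
  t1 = a.0\{c,d} | --a--▸ t2
  t2 = 0\{c,d} | ∅
Bisimilarity quotient blocks:
  B0 = {s0, t0}
  B1 = {s1, t1}
  B2 = {s2, t2}
s0 ∈ B0, t0 ∈ B0 → same block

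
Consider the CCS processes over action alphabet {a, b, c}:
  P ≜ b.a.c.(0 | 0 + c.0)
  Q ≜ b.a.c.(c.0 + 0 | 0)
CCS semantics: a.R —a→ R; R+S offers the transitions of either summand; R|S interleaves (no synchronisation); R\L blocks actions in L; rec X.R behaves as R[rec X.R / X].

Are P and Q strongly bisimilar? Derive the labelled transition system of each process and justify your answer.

P's transition system — 5 states:
  u0 = b.a.c.(0 | 0 + c.0) ⊢ =b=> u1
  u1 = a.c.(0 | 0 + c.0) ⊢ =a=> u2
  u2 = c.(0 | 0 + c.0) ⊢ =c=> u3
  u3 = 0 | 0 + c.0 ⊢ =c=> u4
  u4 = 0 ⊢ (no moves)
Q's transition system — 5 states:
  v0 = b.a.c.(c.0 + 0 | 0) ⊢ =b=> v1
  v1 = a.c.(c.0 + 0 | 0) ⊢ =a=> v2
  v2 = c.(c.0 + 0 | 0) ⊢ =c=> v3
  v3 = c.0 + 0 | 0 ⊢ =c=> v4
  v4 = 0 ⊢ (no moves)
Partition-refinement fixed point:
  B0 = {u0, v0}
  B1 = {u1, v1}
  B2 = {u2, v2}
  B3 = {u3, v3}
  B4 = {u4, v4}
u0 ∈ B0, v0 ∈ B0 → same block

P ~ Q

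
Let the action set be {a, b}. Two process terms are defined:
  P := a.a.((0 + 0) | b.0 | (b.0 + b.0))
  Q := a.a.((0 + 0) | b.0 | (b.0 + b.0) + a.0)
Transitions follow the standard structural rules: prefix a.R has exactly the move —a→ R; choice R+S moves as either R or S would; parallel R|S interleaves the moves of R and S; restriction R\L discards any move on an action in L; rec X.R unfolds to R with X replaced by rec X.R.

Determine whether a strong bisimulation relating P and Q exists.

P ≁ Q

LTS(P): 6 reachable states
  u0 = a.a.((0 + 0) | b.0 | (b.0 + b.0)) has moves =a=> u1
  u1 = a.((0 + 0) | b.0 | (b.0 + b.0)) has moves =a=> u2
  u2 = (0 + 0) | b.0 | (b.0 + b.0) has moves =b=> u3, =b=> u4
  u3 = (0 + 0) | 0 | (b.0 + b.0) has moves =b=> u5
  u4 = (0 + 0) | b.0 | 0 has moves =b=> u5
  u5 = (0 + 0) | 0 | 0 has moves ∅
LTS(Q): 7 reachable states
  v0 = a.a.((0 + 0) | b.0 | (b.0 + b.0) + a.0) has moves =a=> v1
  v1 = a.((0 + 0) | b.0 | (b.0 + b.0) + a.0) has moves =a=> v2
  v2 = (0 + 0) | b.0 | (b.0 + b.0) + a.0 has moves =a=> v3, =b=> v4, =b=> v5
  v3 = 0 has moves ∅
  v4 = (0 + 0) | 0 | (b.0 + b.0) has moves =b=> v6
  v5 = (0 + 0) | b.0 | 0 has moves =b=> v6
  v6 = (0 + 0) | 0 | 0 has moves ∅
Coarsest stable partition (strong bisimilarity classes):
  B0 = {u0}
  B1 = {u1}
  B2 = {u2}
  B3 = {u3, u4, v4, v5}
  B4 = {u5, v3, v6}
  B5 = {v0}
  B6 = {v1}
  B7 = {v2}
u0 ∈ B0, v0 ∈ B5 → different blocks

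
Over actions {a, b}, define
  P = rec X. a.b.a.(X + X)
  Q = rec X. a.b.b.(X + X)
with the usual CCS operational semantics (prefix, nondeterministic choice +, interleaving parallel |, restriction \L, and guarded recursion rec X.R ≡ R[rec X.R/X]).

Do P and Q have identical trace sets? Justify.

NO — witness ⟨aba⟩

P's transition system — 4 states:
  s0 = rec X. a.b.a.(X + X) ⊢ --a--▸ s1
  s1 = b.a.((rec X. a.b.a.(X + X)) + (rec X. a.b.a.(X + X))) ⊢ --b--▸ s2
  s2 = a.((rec X. a.b.a.(X + X)) + (rec X. a.b.a.(X + X))) ⊢ --a--▸ s3
  s3 = (rec X. a.b.a.(X + X)) + (rec X. a.b.a.(X + X)) ⊢ --a--▸ s1
Q's transition system — 4 states:
  t0 = rec X. a.b.b.(X + X) ⊢ --a--▸ t1
  t1 = b.b.((rec X. a.b.b.(X + X)) + (rec X. a.b.b.(X + X))) ⊢ --b--▸ t2
  t2 = b.((rec X. a.b.b.(X + X)) + (rec X. a.b.b.(X + X))) ⊢ --b--▸ t3
  t3 = (rec X. a.b.b.(X + X)) + (rec X. a.b.b.(X + X)) ⊢ --a--▸ t1
Trace ⟨aba⟩ through P, begin at {s0}:
  [1] a ⇒ {s1}
  [2] b ⇒ {s2}
  [3] a ⇒ {s3}
  ✓ P
Trace ⟨aba⟩ through Q, begin at {t0}:
  [1] a ⇒ {t1}
  [2] b ⇒ {t2}
  [3] a ⇒ no successor for Q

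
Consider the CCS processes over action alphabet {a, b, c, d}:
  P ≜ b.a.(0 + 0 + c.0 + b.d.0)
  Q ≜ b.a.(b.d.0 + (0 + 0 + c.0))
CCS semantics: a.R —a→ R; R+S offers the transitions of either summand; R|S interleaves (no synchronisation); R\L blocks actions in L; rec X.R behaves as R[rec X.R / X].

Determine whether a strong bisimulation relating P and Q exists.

P's transition system — 5 states:
  m0 = b.a.(0 + 0 + c.0 + b.d.0) → --b--▸ m1
  m1 = a.(0 + 0 + c.0 + b.d.0) → --a--▸ m2
  m2 = 0 + 0 + c.0 + b.d.0 → --b--▸ m3, --c--▸ m4
  m3 = d.0 → --d--▸ m4
  m4 = 0 → ∅
Q's transition system — 5 states:
  n0 = b.a.(b.d.0 + (0 + 0 + c.0)) → --b--▸ n1
  n1 = a.(b.d.0 + (0 + 0 + c.0)) → --a--▸ n2
  n2 = b.d.0 + (0 + 0 + c.0) → --b--▸ n3, --c--▸ n4
  n3 = d.0 → --d--▸ n4
  n4 = 0 → ∅
Coarsest stable partition (strong bisimilarity classes):
  B0 = {m0, n0}
  B1 = {m1, n1}
  B2 = {m2, n2}
  B3 = {m3, n3}
  B4 = {m4, n4}
m0 ∈ B0, n0 ∈ B0 → same block

YES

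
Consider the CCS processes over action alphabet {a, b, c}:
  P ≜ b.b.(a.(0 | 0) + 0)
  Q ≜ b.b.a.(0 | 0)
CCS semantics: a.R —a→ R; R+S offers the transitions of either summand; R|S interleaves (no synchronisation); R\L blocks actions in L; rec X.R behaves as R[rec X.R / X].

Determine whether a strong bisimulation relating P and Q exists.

bisimilar

LTS(P): 4 reachable states
  m0 = b.b.(a.(0 | 0) + 0) | ··b··> m1
  m1 = b.(a.(0 | 0) + 0) | ··b··> m2
  m2 = a.(0 | 0) + 0 | ··a··> m3
  m3 = 0 | 0 | (no moves)
LTS(Q): 4 reachable states
  n0 = b.b.a.(0 | 0) | ··b··> n1
  n1 = b.a.(0 | 0) | ··b··> n2
  n2 = a.(0 | 0) | ··a··> n3
  n3 = 0 | 0 | (no moves)
Partition-refinement fixed point:
  B0 = {m0, n0}
  B1 = {m1, n1}
  B2 = {m2, n2}
  B3 = {m3, n3}
m0 ∈ B0, n0 ∈ B0 → same block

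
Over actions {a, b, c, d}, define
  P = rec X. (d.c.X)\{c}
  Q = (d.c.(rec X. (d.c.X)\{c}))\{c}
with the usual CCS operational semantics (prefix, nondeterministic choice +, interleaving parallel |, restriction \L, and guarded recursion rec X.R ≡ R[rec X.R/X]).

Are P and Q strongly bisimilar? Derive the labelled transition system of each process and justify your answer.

P's transition system — 2 states:
  s0 = rec X. (d.c.X)\{c} :: -d-> s1
  s1 = (c.(rec X. (d.c.X)\{c}))\{c} :: deadlocked
Q's transition system — 2 states:
  t0 = (d.c.(rec X. (d.c.X)\{c}))\{c} :: -d-> t1
  t1 = (c.(rec X. (d.c.X)\{c}))\{c} :: deadlocked
Partition-refinement fixed point:
  B0 = {s0, t0}
  B1 = {s1, t1}
s0 ∈ B0, t0 ∈ B0 → same block

P ~ Q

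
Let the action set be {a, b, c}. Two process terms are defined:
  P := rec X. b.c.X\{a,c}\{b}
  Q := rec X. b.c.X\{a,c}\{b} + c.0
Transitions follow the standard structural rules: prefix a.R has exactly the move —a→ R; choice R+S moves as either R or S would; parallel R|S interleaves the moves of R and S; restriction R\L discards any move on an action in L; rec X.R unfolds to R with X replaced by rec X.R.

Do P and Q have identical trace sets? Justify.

traces(P) ≠ traces(Q) — witness ⟨c⟩

LTS(P): 3 reachable states
  s0 = rec X. b.c.X\{a,c}\{b} ⊢ --b--▸ s1
  s1 = c.(rec X. b.c.X\{a,c}\{b})\{a,c}\{b} ⊢ --c--▸ s2
  s2 = (rec X. b.c.X\{a,c}\{b})\{a,c}\{b} ⊢ ∅
LTS(Q): 4 reachable states
  t0 = rec X. b.c.X\{a,c}\{b} + c.0 ⊢ --b--▸ t1, --c--▸ t2
  t1 = c.(rec X. b.c.X\{a,c}\{b} + c.0)\{a,c}\{b} ⊢ --c--▸ t3
  t2 = 0 ⊢ ∅
  t3 = (rec X. b.c.X\{a,c}\{b} + c.0)\{a,c}\{b} ⊢ ∅
Executing c from Q (initial set {t0}):
  after c @ step 1: {t2}
  — Q admits the full trace.
Executing c from P (initial set {s0}):
  after c @ step 1: no successor for P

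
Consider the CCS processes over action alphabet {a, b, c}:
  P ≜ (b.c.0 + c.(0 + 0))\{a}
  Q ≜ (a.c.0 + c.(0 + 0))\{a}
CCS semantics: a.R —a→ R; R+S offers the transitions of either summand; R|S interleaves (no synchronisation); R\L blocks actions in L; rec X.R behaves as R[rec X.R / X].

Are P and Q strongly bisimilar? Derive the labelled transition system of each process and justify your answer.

LTS(P): 4 reachable states
  m0 = (b.c.0 + c.(0 + 0))\{a} has moves —b→ m1, —c→ m2
  m1 = (c.0)\{a} has moves —c→ m3
  m2 = (0 + 0)\{a} has moves ∅
  m3 = 0\{a} has moves ∅
LTS(Q): 2 reachable states
  n0 = (a.c.0 + c.(0 + 0))\{a} has moves —c→ n1
  n1 = (0 + 0)\{a} has moves ∅
Bisimilarity quotient blocks:
  B0 = {m0}
  B1 = {m2, m3, n1}
  B2 = {m1, n0}
m0 ∈ B0, n0 ∈ B2 → different blocks

not bisimilar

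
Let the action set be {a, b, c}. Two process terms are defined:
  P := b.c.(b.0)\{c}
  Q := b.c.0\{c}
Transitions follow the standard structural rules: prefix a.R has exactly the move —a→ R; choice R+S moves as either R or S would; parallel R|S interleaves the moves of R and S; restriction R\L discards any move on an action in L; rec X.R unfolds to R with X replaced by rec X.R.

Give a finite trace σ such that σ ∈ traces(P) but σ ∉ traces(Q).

bcb

P's transition system — 4 states:
  p0 = b.c.(b.0)\{c} | --b--▸ p1
  p1 = c.(b.0)\{c} | --c--▸ p2
  p2 = (b.0)\{c} | --b--▸ p3
  p3 = 0\{c} | (no moves)
Q's transition system — 3 states:
  q0 = b.c.0\{c} | --b--▸ q1
  q1 = c.0\{c} | --c--▸ q2
  q2 = 0\{c} | (no moves)
Run σ = ⟨bcb⟩ on P: start {p0}
  [1] b ⇒ {p1}
  [2] c ⇒ {p2}
  [3] b ⇒ {p3}
  P completes σ.
Run σ = ⟨bcb⟩ on Q: start {q0}
  [1] b ⇒ {q1}
  [2] c ⇒ {q2}
  [3] b ⇒ ∅  — Q cannot continue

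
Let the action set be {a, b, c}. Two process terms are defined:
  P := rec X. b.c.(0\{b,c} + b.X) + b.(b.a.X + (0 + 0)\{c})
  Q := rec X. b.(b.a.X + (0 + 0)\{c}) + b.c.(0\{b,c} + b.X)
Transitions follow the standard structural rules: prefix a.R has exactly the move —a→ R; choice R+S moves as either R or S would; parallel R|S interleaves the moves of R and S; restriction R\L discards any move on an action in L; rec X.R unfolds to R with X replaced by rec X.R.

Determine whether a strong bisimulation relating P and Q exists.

bisimilar

P's transition system — 5 states:
  u0 = rec X. b.c.(0\{b,c} + b.X) + b.(b.a.X + (0 + 0)\{c}) has moves —b→ u1, —b→ u2
  u1 = b.a.(rec X. b.c.(0\{b,c} + b.X) + b.(b.a.X + (0 + 0)\{c})) + (0 + 0)\{c} has moves —b→ u3
  u2 = c.(0\{b,c} + b.(rec X. b.c.(0\{b,c} + b.X) + b.(b.a.X + (0 + 0)\{c}))) has moves —c→ u4
  u3 = a.(rec X. b.c.(0\{b,c} + b.X) + b.(b.a.X + (0 + 0)\{c})) has moves —a→ u0
  u4 = 0\{b,c} + b.(rec X. b.c.(0\{b,c} + b.X) + b.(b.a.X + (0 + 0)\{c})) has moves —b→ u0
Q's transition system — 5 states:
  v0 = rec X. b.(b.a.X + (0 + 0)\{c}) + b.c.(0\{b,c} + b.X) has moves —b→ v1, —b→ v2
  v1 = b.a.(rec X. b.(b.a.X + (0 + 0)\{c}) + b.c.(0\{b,c} + b.X)) + (0 + 0)\{c} has moves —b→ v3
  v2 = c.(0\{b,c} + b.(rec X. b.(b.a.X + (0 + 0)\{c}) + b.c.(0\{b,c} + b.X))) has moves —c→ v4
  v3 = a.(rec X. b.(b.a.X + (0 + 0)\{c}) + b.c.(0\{b,c} + b.X)) has moves —a→ v0
  v4 = 0\{b,c} + b.(rec X. b.(b.a.X + (0 + 0)\{c}) + b.c.(0\{b,c} + b.X)) has moves —b→ v0
Coarsest stable partition (strong bisimilarity classes):
  B0 = {u0, v0}
  B1 = {u2, v2}
  B2 = {u4, v4}
  B3 = {u1, v1}
  B4 = {u3, v3}
u0 ∈ B0, v0 ∈ B0 → same block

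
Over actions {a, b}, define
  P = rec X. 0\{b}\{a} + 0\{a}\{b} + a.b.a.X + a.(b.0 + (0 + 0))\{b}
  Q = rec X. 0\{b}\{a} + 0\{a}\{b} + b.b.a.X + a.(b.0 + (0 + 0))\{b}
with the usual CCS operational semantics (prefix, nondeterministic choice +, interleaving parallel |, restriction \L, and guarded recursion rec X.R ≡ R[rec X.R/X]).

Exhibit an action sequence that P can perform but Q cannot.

LTS(P): 4 reachable states
  s0 = rec X. 0\{b}\{a} + 0\{a}\{b} + a.b.a.X + a.(b.0 + (0 + 0))\{b} has moves -a-> s1, -a-> s2
  s1 = (b.0 + (0 + 0))\{b} has moves stopped
  s2 = b.a.(rec X. 0\{b}\{a} + 0\{a}\{b} + a.b.a.X + a.(b.0 + (0 + 0))\{b}) has moves -b-> s3
  s3 = a.(rec X. 0\{b}\{a} + 0\{a}\{b} + a.b.a.X + a.(b.0 + (0 + 0))\{b}) has moves -a-> s0
LTS(Q): 4 reachable states
  t0 = rec X. 0\{b}\{a} + 0\{a}\{b} + b.b.a.X + a.(b.0 + (0 + 0))\{b} has moves -a-> t1, -b-> t2
  t1 = (b.0 + (0 + 0))\{b} has moves stopped
  t2 = b.a.(rec X. 0\{b}\{a} + 0\{a}\{b} + b.b.a.X + a.(b.0 + (0 + 0))\{b}) has moves -b-> t3
  t3 = a.(rec X. 0\{b}\{a} + 0\{a}\{b} + b.b.a.X + a.(b.0 + (0 + 0))\{b}) has moves -a-> t0
Trace ⟨ab⟩ through P, begin at {s0}:
  [1] a ⇒ {s1, s2}
  [2] b ⇒ {s3}
  P completes σ.
Trace ⟨ab⟩ through Q, begin at {t0}:
  [1] a ⇒ {t1}
  [2] b ⇒ ∅ (Q stuck)

ab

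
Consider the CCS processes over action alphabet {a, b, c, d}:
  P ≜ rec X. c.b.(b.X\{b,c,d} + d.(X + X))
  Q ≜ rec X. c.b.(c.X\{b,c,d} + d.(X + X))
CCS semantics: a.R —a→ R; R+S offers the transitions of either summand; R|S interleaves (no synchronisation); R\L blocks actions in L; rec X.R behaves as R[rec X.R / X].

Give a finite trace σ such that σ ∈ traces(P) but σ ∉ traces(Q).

Reachable graph of P (5 states):
  u0 = rec X. c.b.(b.X\{b,c,d} + d.(X + X)) has moves --c--▸ u1
  u1 = b.(b.(rec X. c.b.(b.X\{b,c,d} + d.(X + X)))\{b,c,d} + d.((rec X. c.b.(b.X\{b,c,d} + d.(X + X))) + (rec X. c.b.(b.X\{b,c,d} + d.(X + X))))) has moves --b--▸ u2
  u2 = b.(rec X. c.b.(b.X\{b,c,d} + d.(X + X)))\{b,c,d} + d.((rec X. c.b.(b.X\{b,c,d} + d.(X + X))) + (rec X. c.b.(b.X\{b,c,d} + d.(X + X)))) has moves --b--▸ u3, --d--▸ u4
  u3 = (rec X. c.b.(b.X\{b,c,d} + d.(X + X)))\{b,c,d} has moves ∅
  u4 = (rec X. c.b.(b.X\{b,c,d} + d.(X + X))) + (rec X. c.b.(b.X\{b,c,d} + d.(X + X))) has moves --c--▸ u1
Reachable graph of Q (5 states):
  v0 = rec X. c.b.(c.X\{b,c,d} + d.(X + X)) has moves --c--▸ v1
  v1 = b.(c.(rec X. c.b.(c.X\{b,c,d} + d.(X + X)))\{b,c,d} + d.((rec X. c.b.(c.X\{b,c,d} + d.(X + X))) + (rec X. c.b.(c.X\{b,c,d} + d.(X + X))))) has moves --b--▸ v2
  v2 = c.(rec X. c.b.(c.X\{b,c,d} + d.(X + X)))\{b,c,d} + d.((rec X. c.b.(c.X\{b,c,d} + d.(X + X))) + (rec X. c.b.(c.X\{b,c,d} + d.(X + X)))) has moves --c--▸ v3, --d--▸ v4
  v3 = (rec X. c.b.(c.X\{b,c,d} + d.(X + X)))\{b,c,d} has moves ∅
  v4 = (rec X. c.b.(c.X\{b,c,d} + d.(X + X))) + (rec X. c.b.(c.X\{b,c,d} + d.(X + X))) has moves --c--▸ v1
Run σ = ⟨cbb⟩ on P: start {u0}
  step 1 (c): {u1}
  step 2 (b): {u2}
  step 3 (b): {u3}
  P completes σ.
Run σ = ⟨cbb⟩ on Q: start {v0}
  step 1 (c): {v1}
  step 2 (b): {v2}
  step 3 (b): no successor for Q

cbb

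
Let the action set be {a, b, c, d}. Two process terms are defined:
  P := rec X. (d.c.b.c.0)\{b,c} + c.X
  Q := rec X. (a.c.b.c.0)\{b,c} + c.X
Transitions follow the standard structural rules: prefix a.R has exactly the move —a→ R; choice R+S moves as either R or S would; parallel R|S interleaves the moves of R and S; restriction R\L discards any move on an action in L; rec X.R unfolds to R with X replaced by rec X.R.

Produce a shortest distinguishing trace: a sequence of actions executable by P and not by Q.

P's transition system — 2 states:
  u0 = rec X. (d.c.b.c.0)\{b,c} + c.X :: --c--▸ u0, --d--▸ u1
  u1 = (c.b.c.0)\{b,c} :: (no moves)
Q's transition system — 2 states:
  v0 = rec X. (a.c.b.c.0)\{b,c} + c.X :: --a--▸ v1, --c--▸ v0
  v1 = (c.b.c.0)\{b,c} :: (no moves)
Run σ = ⟨d⟩ on P: start {u0}
  after d @ step 1: {u1}
  P completes σ.
Run σ = ⟨d⟩ on Q: start {v0}
  after d @ step 1: ∅ (Q stuck)

d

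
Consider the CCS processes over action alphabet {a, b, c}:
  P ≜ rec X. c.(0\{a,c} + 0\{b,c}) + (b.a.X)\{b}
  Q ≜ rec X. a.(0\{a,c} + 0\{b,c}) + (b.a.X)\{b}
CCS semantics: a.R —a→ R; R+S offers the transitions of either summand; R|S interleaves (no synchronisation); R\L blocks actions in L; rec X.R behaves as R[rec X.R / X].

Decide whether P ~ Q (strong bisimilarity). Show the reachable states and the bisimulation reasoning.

LTS(P): 2 reachable states
  u0 = rec X. c.(0\{a,c} + 0\{b,c}) + (b.a.X)\{b} ⊢ ··c··> u1
  u1 = 0\{a,c} + 0\{b,c} ⊢ ·
LTS(Q): 2 reachable states
  v0 = rec X. a.(0\{a,c} + 0\{b,c}) + (b.a.X)\{b} ⊢ ··a··> v1
  v1 = 0\{a,c} + 0\{b,c} ⊢ ·
Partition-refinement fixed point:
  B0 = {u0}
  B1 = {u1, v1}
  B2 = {v0}
u0 ∈ B0, v0 ∈ B2 → different blocks

not bisimilar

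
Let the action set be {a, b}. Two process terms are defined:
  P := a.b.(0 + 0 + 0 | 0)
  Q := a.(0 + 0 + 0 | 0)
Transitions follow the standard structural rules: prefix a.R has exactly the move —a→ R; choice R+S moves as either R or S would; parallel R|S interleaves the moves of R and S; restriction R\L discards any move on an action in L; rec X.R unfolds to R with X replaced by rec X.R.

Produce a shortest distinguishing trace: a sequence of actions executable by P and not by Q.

LTS(P): 3 reachable states
  s0 = a.b.(0 + 0 + 0 | 0) :: —a→ s1
  s1 = b.(0 + 0 + 0 | 0) :: —b→ s2
  s2 = 0 + 0 + 0 | 0 :: ∅
LTS(Q): 2 reachable states
  t0 = a.(0 + 0 + 0 | 0) :: —a→ t1
  t1 = 0 + 0 + 0 | 0 :: ∅
Trace ⟨ab⟩ through P, begin at {s0}:
  step 1 (a): {s1}
  step 2 (b): {s2}
  — P admits the full trace.
Trace ⟨ab⟩ through Q, begin at {t0}:
  step 1 (a): {t1}
  step 2 (b): no successor for Q

ab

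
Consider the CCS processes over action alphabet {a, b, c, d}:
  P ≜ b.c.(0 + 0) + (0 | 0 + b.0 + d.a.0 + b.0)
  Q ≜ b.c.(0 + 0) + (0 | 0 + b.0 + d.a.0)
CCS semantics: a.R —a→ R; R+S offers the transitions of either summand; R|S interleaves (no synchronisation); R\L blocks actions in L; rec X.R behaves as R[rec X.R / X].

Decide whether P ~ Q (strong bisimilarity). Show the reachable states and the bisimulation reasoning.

P's transition system — 5 states:
  p0 = b.c.(0 + 0) + (0 | 0 + b.0 + d.a.0 + b.0) ⊢ -b-> p1, -b-> p2, -d-> p3
  p1 = 0 ⊢ ·
  p2 = c.(0 + 0) ⊢ -c-> p4
  p3 = a.0 ⊢ -a-> p1
  p4 = 0 + 0 ⊢ ·
Q's transition system — 5 states:
  q0 = b.c.(0 + 0) + (0 | 0 + b.0 + d.a.0) ⊢ -b-> q1, -b-> q2, -d-> q3
  q1 = 0 ⊢ ·
  q2 = c.(0 + 0) ⊢ -c-> q4
  q3 = a.0 ⊢ -a-> q1
  q4 = 0 + 0 ⊢ ·
Coarsest stable partition (strong bisimilarity classes):
  B0 = {p0, q0}
  B1 = {p1, p4, q1, q4}
  B2 = {p3, q3}
  B3 = {p2, q2}
p0 ∈ B0, q0 ∈ B0 → same block

YES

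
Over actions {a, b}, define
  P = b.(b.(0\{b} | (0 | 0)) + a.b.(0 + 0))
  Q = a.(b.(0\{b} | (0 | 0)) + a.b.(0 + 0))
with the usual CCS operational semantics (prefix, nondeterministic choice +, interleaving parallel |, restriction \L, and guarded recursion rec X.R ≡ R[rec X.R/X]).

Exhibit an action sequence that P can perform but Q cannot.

b

P's transition system — 5 states:
  m0 = b.(b.(0\{b} | (0 | 0)) + a.b.(0 + 0)) :: ··b··> m1
  m1 = b.(0\{b} | (0 | 0)) + a.b.(0 + 0) :: ··a··> m2, ··b··> m3
  m2 = b.(0 + 0) :: ··b··> m4
  m3 = 0\{b} | (0 | 0) :: stopped
  m4 = 0 + 0 :: stopped
Q's transition system — 5 states:
  n0 = a.(b.(0\{b} | (0 | 0)) + a.b.(0 + 0)) :: ··a··> n1
  n1 = b.(0\{b} | (0 | 0)) + a.b.(0 + 0) :: ··a··> n2, ··b··> n3
  n2 = b.(0 + 0) :: ··b··> n4
  n3 = 0\{b} | (0 | 0) :: stopped
  n4 = 0 + 0 :: stopped
Executing b from P (initial set {m0}):
  step 1 (b): {m1}
  — P admits the full trace.
Executing b from Q (initial set {n0}):
  step 1 (b): no successor for Q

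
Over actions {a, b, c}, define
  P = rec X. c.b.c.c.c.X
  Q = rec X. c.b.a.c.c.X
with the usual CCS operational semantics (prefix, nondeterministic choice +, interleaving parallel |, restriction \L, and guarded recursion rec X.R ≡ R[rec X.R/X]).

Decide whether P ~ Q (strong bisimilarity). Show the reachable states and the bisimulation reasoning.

LTS(P): 5 reachable states
  u0 = rec X. c.b.c.c.c.X :: -c-> u1
  u1 = b.c.c.c.(rec X. c.b.c.c.c.X) :: -b-> u2
  u2 = c.c.c.(rec X. c.b.c.c.c.X) :: -c-> u3
  u3 = c.c.(rec X. c.b.c.c.c.X) :: -c-> u4
  u4 = c.(rec X. c.b.c.c.c.X) :: -c-> u0
LTS(Q): 5 reachable states
  v0 = rec X. c.b.a.c.c.X :: -c-> v1
  v1 = b.a.c.c.(rec X. c.b.a.c.c.X) :: -b-> v2
  v2 = a.c.c.(rec X. c.b.a.c.c.X) :: -a-> v3
  v3 = c.c.(rec X. c.b.a.c.c.X) :: -c-> v4
  v4 = c.(rec X. c.b.a.c.c.X) :: -c-> v0
Partition-refinement fixed point:
  B0 = {u0}
  B1 = {u1}
  B2 = {u2}
  B3 = {u3}
  B4 = {u4}
  B5 = {v0}
  B6 = {v1}
  B7 = {v2}
  B8 = {v3}
  B9 = {v4}
u0 ∈ B0, v0 ∈ B5 → different blocks

not bisimilar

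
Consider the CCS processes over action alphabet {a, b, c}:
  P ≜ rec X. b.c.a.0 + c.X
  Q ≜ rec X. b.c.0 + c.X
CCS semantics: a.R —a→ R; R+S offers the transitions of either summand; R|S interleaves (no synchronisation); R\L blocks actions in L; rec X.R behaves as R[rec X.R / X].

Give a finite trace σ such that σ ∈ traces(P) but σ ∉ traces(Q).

P's transition system — 4 states:
  p0 = rec X. b.c.a.0 + c.X | --b--▸ p1, --c--▸ p0
  p1 = c.a.0 | --c--▸ p2
  p2 = a.0 | --a--▸ p3
  p3 = 0 | ∅
Q's transition system — 3 states:
  q0 = rec X. b.c.0 + c.X | --b--▸ q1, --c--▸ q0
  q1 = c.0 | --c--▸ q2
  q2 = 0 | ∅
Run σ = ⟨bca⟩ on P: start {p0}
  step 1 (b): {p1}
  step 2 (c): {p2}
  step 3 (a): {p3}
  ✓ P
Run σ = ⟨bca⟩ on Q: start {q0}
  step 1 (b): {q1}
  step 2 (c): {q2}
  step 3 (a): ∅  — Q cannot continue

bca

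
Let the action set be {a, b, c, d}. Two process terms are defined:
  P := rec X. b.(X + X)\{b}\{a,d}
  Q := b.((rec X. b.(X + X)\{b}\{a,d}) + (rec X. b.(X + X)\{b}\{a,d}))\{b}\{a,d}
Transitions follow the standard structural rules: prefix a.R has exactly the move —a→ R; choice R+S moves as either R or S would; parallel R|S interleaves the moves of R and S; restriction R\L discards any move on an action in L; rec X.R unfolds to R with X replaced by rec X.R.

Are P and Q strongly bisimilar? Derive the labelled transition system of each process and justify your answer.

bisimilar

P's transition system — 2 states:
  p0 = rec X. b.(X + X)\{b}\{a,d} | -b-> p1
  p1 = ((rec X. b.(X + X)\{b}\{a,d}) + (rec X. b.(X + X)\{b}\{a,d}))\{b}\{a,d} | (no moves)
Q's transition system — 2 states:
  q0 = b.((rec X. b.(X + X)\{b}\{a,d}) + (rec X. b.(X + X)\{b}\{a,d}))\{b}\{a,d} | -b-> q1
  q1 = ((rec X. b.(X + X)\{b}\{a,d}) + (rec X. b.(X + X)\{b}\{a,d}))\{b}\{a,d} | (no moves)
Partition-refinement fixed point:
  B0 = {p0, q0}
  B1 = {p1, q1}
p0 ∈ B0, q0 ∈ B0 → same block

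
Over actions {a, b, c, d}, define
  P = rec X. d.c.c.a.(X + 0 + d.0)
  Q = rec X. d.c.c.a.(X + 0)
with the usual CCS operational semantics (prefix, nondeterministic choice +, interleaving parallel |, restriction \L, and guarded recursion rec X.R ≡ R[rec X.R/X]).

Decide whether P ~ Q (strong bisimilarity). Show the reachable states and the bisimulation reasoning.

P ≁ Q

P's transition system — 6 states:
  s0 = rec X. d.c.c.a.(X + 0 + d.0) :: --d--▸ s1
  s1 = c.c.a.((rec X. d.c.c.a.(X + 0 + d.0)) + 0 + d.0) :: --c--▸ s2
  s2 = c.a.((rec X. d.c.c.a.(X + 0 + d.0)) + 0 + d.0) :: --c--▸ s3
  s3 = a.((rec X. d.c.c.a.(X + 0 + d.0)) + 0 + d.0) :: --a--▸ s4
  s4 = (rec X. d.c.c.a.(X + 0 + d.0)) + 0 + d.0 :: --d--▸ s1, --d--▸ s5
  s5 = 0 :: deadlocked
Q's transition system — 5 states:
  t0 = rec X. d.c.c.a.(X + 0) :: --d--▸ t1
  t1 = c.c.a.((rec X. d.c.c.a.(X + 0)) + 0) :: --c--▸ t2
  t2 = c.a.((rec X. d.c.c.a.(X + 0)) + 0) :: --c--▸ t3
  t3 = a.((rec X. d.c.c.a.(X + 0)) + 0) :: --a--▸ t4
  t4 = (rec X. d.c.c.a.(X + 0)) + 0 :: --d--▸ t1
Coarsest stable partition (strong bisimilarity classes):
  B0 = {s0}
  B1 = {s1}
  B2 = {s2}
  B3 = {s3}
  B4 = {s4}
  B5 = {s5}
  B6 = {t0, t4}
  B7 = {t1}
  B8 = {t2}
  B9 = {t3}
s0 ∈ B0, t0 ∈ B6 → different blocks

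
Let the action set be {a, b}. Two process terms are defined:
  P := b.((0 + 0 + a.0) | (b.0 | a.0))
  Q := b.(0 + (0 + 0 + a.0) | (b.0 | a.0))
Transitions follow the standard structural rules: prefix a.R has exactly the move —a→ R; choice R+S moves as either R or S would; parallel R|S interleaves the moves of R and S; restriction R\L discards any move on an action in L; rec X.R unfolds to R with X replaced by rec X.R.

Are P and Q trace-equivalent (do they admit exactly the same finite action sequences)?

traces(P) = traces(Q)

P's transition system — 9 states:
  u0 = b.((0 + 0 + a.0) | (b.0 | a.0)) → --b--▸ u1
  u1 = (0 + 0 + a.0) | (b.0 | a.0) → --a--▸ u2, --a--▸ u3, --b--▸ u4
  u2 = (0 + 0 + a.0) | (b.0 | 0) → --a--▸ u5, --b--▸ u6
  u3 = 0 | (b.0 | a.0) → --a--▸ u5, --b--▸ u7
  u4 = (0 + 0 + a.0) | (0 | a.0) → --a--▸ u6, --a--▸ u7
  u5 = 0 | (b.0 | 0) → --b--▸ u8
  u6 = (0 + 0 + a.0) | (0 | 0) → --a--▸ u8
  u7 = 0 | (0 | a.0) → --a--▸ u8
  u8 = 0 | (0 | 0) → ∅
Q's transition system — 9 states:
  v0 = b.(0 + (0 + 0 + a.0) | (b.0 | a.0)) → --b--▸ v1
  v1 = 0 + (0 + 0 + a.0) | (b.0 | a.0) → --a--▸ v2, --a--▸ v3, --b--▸ v4
  v2 = (0 + 0 + a.0) | (b.0 | 0) → --a--▸ v5, --b--▸ v6
  v3 = 0 | (b.0 | a.0) → --a--▸ v5, --b--▸ v7
  v4 = (0 + 0 + a.0) | (0 | a.0) → --a--▸ v6, --a--▸ v7
  v5 = 0 | (b.0 | 0) → --b--▸ v8
  v6 = (0 + 0 + a.0) | (0 | 0) → --a--▸ v8
  v7 = 0 | (0 | a.0) → --a--▸ v8
  v8 = 0 | (0 | 0) → ∅
Bisimilarity quotient blocks:
  B0 = {u0, v0}
  B1 = {u1, v1}
  B2 = {u2, u3, v2, v3}
  B3 = {u5, v5}
  B4 = {u8, v8}
  B5 = {u6, u7, v6, v7}
  B6 = {u4, v4}
u0 ∈ B0, v0 ∈ B0 → same block
Bisimilar ⇒ trace-equivalent.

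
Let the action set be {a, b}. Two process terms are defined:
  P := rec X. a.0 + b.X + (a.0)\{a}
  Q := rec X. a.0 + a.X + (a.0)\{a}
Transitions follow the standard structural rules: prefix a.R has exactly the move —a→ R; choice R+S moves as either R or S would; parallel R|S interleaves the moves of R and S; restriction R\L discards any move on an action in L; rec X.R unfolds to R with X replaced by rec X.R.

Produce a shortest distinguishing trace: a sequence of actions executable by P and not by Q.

b

LTS(P): 2 reachable states
  s0 = rec X. a.0 + b.X + (a.0)\{a} :: --a--▸ s1, --b--▸ s0
  s1 = 0 :: (no moves)
LTS(Q): 2 reachable states
  t0 = rec X. a.0 + a.X + (a.0)\{a} :: --a--▸ t0, --a--▸ t1
  t1 = 0 :: (no moves)
Executing b from P (initial set {s0}):
  step 1 (b): {s0}
  P completes σ.
Executing b from Q (initial set {t0}):
  step 1 (b): ∅ (Q stuck)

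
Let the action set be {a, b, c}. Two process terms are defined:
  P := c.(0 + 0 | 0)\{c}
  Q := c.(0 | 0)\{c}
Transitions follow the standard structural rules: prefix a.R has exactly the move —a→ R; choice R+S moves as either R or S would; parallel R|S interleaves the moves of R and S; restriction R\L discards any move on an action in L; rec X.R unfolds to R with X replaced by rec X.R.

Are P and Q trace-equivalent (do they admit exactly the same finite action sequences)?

YES

LTS(P): 2 reachable states
  u0 = c.(0 + 0 | 0)\{c} has moves —c→ u1
  u1 = (0 + 0 | 0)\{c} has moves ∅
LTS(Q): 2 reachable states
  v0 = c.(0 | 0)\{c} has moves —c→ v1
  v1 = (0 | 0)\{c} has moves ∅
Partition-refinement fixed point:
  B0 = {u0, v0}
  B1 = {u1, v1}
u0 ∈ B0, v0 ∈ B0 → same block
Bisimilar ⇒ trace-equivalent.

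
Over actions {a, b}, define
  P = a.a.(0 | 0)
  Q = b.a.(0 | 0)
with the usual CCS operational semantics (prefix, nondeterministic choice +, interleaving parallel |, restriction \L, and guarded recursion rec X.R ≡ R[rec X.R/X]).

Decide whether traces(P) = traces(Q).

LTS(P): 3 reachable states
  m0 = a.a.(0 | 0) :: ··a··> m1
  m1 = a.(0 | 0) :: ··a··> m2
  m2 = 0 | 0 :: ·
LTS(Q): 3 reachable states
  n0 = b.a.(0 | 0) :: ··b··> n1
  n1 = a.(0 | 0) :: ··a··> n2
  n2 = 0 | 0 :: ·
Trace ⟨a⟩ through P, begin at {m0}:
  after a @ step 1: {m1}
  — P admits the full trace.
Trace ⟨a⟩ through Q, begin at {n0}:
  after a @ step 1: ∅  — Q cannot continue

NO — witness ⟨a⟩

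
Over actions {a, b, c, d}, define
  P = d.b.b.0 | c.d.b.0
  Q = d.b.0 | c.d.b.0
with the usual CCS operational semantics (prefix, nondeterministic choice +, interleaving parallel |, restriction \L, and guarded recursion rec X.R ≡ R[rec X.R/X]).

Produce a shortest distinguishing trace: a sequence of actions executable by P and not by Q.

Reachable graph of P (16 states):
  m0 = d.b.b.0 | c.d.b.0 → --c--▸ m1, --d--▸ m2
  m1 = d.b.b.0 | d.b.0 → --d--▸ m3, --d--▸ m4
  m2 = b.b.0 | c.d.b.0 → --b--▸ m5, --c--▸ m3
  m3 = b.b.0 | d.b.0 → --b--▸ m6, --d--▸ m7
  m4 = d.b.b.0 | b.0 → --b--▸ m8, --d--▸ m7
  m5 = b.0 | c.d.b.0 → --b--▸ m9, --c--▸ m6
  m6 = b.0 | d.b.0 → --b--▸ m10, --d--▸ m11
  m7 = b.b.0 | b.0 → --b--▸ m11, --b--▸ m12
  m8 = d.b.b.0 | 0 → --d--▸ m12
  m9 = 0 | c.d.b.0 → --c--▸ m10
  m10 = 0 | d.b.0 → --d--▸ m13
  m11 = b.0 | b.0 → --b--▸ m13, --b--▸ m14
  m12 = b.b.0 | 0 → --b--▸ m14
  m13 = 0 | b.0 → --b--▸ m15
  m14 = b.0 | 0 → --b--▸ m15
  m15 = 0 | 0 → ·
Reachable graph of Q (12 states):
  n0 = d.b.0 | c.d.b.0 → --c--▸ n1, --d--▸ n2
  n1 = d.b.0 | d.b.0 → --d--▸ n3, --d--▸ n4
  n2 = b.0 | c.d.b.0 → --b--▸ n5, --c--▸ n3
  n3 = b.0 | d.b.0 → --b--▸ n6, --d--▸ n7
  n4 = d.b.0 | b.0 → --b--▸ n8, --d--▸ n7
  n5 = 0 | c.d.b.0 → --c--▸ n6
  n6 = 0 | d.b.0 → --d--▸ n9
  n7 = b.0 | b.0 → --b--▸ n10, --b--▸ n9
  n8 = d.b.0 | 0 → --d--▸ n10
  n9 = 0 | b.0 → --b--▸ n11
  n10 = b.0 | 0 → --b--▸ n11
  n11 = 0 | 0 → ·
Run σ = ⟨dbb⟩ on P: start {m0}
  step 1 (d): {m2}
  step 2 (b): {m5}
  step 3 (b): {m9}
  P completes σ.
Run σ = ⟨dbb⟩ on Q: start {n0}
  step 1 (d): {n2}
  step 2 (b): {n5}
  step 3 (b): ∅  — Q cannot continue

dbb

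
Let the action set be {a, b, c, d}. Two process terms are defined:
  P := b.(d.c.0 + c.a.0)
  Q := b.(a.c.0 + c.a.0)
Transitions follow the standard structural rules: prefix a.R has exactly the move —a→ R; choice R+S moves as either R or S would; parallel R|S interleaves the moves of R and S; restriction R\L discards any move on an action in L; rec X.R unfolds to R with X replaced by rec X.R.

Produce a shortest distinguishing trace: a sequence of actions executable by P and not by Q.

LTS(P): 5 reachable states
  s0 = b.(d.c.0 + c.a.0) | —b→ s1
  s1 = d.c.0 + c.a.0 | —c→ s2, —d→ s3
  s2 = a.0 | —a→ s4
  s3 = c.0 | —c→ s4
  s4 = 0 | deadlocked
LTS(Q): 5 reachable states
  t0 = b.(a.c.0 + c.a.0) | —b→ t1
  t1 = a.c.0 + c.a.0 | —a→ t2, —c→ t3
  t2 = c.0 | —c→ t4
  t3 = a.0 | —a→ t4
  t4 = 0 | deadlocked
Run σ = ⟨bd⟩ on P: start {s0}
  after b @ step 1: {s1}
  after d @ step 2: {s3}
  P completes σ.
Run σ = ⟨bd⟩ on Q: start {t0}
  after b @ step 1: {t1}
  after d @ step 2: ∅ (Q stuck)

bd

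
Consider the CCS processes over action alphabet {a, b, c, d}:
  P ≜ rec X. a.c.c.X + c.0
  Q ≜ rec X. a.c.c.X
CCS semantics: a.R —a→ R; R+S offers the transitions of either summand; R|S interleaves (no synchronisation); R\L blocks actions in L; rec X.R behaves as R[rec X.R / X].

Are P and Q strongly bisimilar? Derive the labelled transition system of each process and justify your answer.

LTS(P): 4 reachable states
  p0 = rec X. a.c.c.X + c.0 ⊢ =a=> p1, =c=> p2
  p1 = c.c.(rec X. a.c.c.X + c.0) ⊢ =c=> p3
  p2 = 0 ⊢ (no moves)
  p3 = c.(rec X. a.c.c.X + c.0) ⊢ =c=> p0
LTS(Q): 3 reachable states
  q0 = rec X. a.c.c.X ⊢ =a=> q1
  q1 = c.c.(rec X. a.c.c.X) ⊢ =c=> q2
  q2 = c.(rec X. a.c.c.X) ⊢ =c=> q0
Bisimilarity quotient blocks:
  B0 = {p0}
  B1 = {p1}
  B2 = {p3}
  B3 = {p2}
  B4 = {q0}
  B5 = {q1}
  B6 = {q2}
p0 ∈ B0, q0 ∈ B4 → different blocks

not bisimilar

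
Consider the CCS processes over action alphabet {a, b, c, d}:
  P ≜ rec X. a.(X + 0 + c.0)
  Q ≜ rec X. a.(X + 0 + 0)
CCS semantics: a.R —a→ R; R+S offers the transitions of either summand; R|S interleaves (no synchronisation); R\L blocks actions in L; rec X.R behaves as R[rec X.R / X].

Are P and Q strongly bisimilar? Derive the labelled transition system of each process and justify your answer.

Reachable graph of P (3 states):
  u0 = rec X. a.(X + 0 + c.0) → ··a··> u1
  u1 = (rec X. a.(X + 0 + c.0)) + 0 + c.0 → ··a··> u1, ··c··> u2
  u2 = 0 → (no moves)
Reachable graph of Q (2 states):
  v0 = rec X. a.(X + 0 + 0) → ··a··> v1
  v1 = (rec X. a.(X + 0 + 0)) + 0 + 0 → ··a··> v1
Coarsest stable partition (strong bisimilarity classes):
  B0 = {u0}
  B1 = {u1}
  B2 = {u2}
  B3 = {v0, v1}
u0 ∈ B0, v0 ∈ B3 → different blocks

NO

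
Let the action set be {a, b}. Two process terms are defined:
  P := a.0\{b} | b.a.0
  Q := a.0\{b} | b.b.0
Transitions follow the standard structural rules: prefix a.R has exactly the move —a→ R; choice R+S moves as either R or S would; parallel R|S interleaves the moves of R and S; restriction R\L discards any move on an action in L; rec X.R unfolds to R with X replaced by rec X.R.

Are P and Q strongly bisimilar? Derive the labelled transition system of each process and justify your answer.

P ≁ Q

LTS(P): 6 reachable states
  s0 = a.0\{b} | b.a.0 → ··a··> s1, ··b··> s2
  s1 = 0\{b} | b.a.0 → ··b··> s3
  s2 = a.0\{b} | a.0 → ··a··> s3, ··a··> s4
  s3 = 0\{b} | a.0 → ··a··> s5
  s4 = a.0\{b} | 0 → ··a··> s5
  s5 = 0\{b} | 0 → deadlocked
LTS(Q): 6 reachable states
  t0 = a.0\{b} | b.b.0 → ··a··> t1, ··b··> t2
  t1 = 0\{b} | b.b.0 → ··b··> t3
  t2 = a.0\{b} | b.0 → ··a··> t3, ··b··> t4
  t3 = 0\{b} | b.0 → ··b··> t5
  t4 = a.0\{b} | 0 → ··a··> t5
  t5 = 0\{b} | 0 → deadlocked
Bisimilarity quotient blocks:
  B0 = {s0}
  B1 = {s1}
  B2 = {s3, s4, t4}
  B3 = {s5, t5}
  B4 = {s2}
  B5 = {t0}
  B6 = {t1}
  B7 = {t3}
  B8 = {t2}
s0 ∈ B0, t0 ∈ B5 → different blocks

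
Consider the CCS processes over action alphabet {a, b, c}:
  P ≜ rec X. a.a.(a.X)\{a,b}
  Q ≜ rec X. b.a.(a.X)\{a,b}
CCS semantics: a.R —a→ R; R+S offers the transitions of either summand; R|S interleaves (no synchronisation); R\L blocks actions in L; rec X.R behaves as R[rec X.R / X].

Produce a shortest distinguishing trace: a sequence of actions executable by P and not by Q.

P's transition system — 3 states:
  m0 = rec X. a.a.(a.X)\{a,b} → ··a··> m1
  m1 = a.(a.(rec X. a.a.(a.X)\{a,b}))\{a,b} → ··a··> m2
  m2 = (a.(rec X. a.a.(a.X)\{a,b}))\{a,b} → ·
Q's transition system — 3 states:
  n0 = rec X. b.a.(a.X)\{a,b} → ··b··> n1
  n1 = a.(a.(rec X. b.a.(a.X)\{a,b}))\{a,b} → ··a··> n2
  n2 = (a.(rec X. b.a.(a.X)\{a,b}))\{a,b} → ·
Run σ = ⟨a⟩ on P: start {m0}
  step 1 (a): {m1}
  ✓ P
Run σ = ⟨a⟩ on Q: start {n0}
  step 1 (a): no successor for Q

a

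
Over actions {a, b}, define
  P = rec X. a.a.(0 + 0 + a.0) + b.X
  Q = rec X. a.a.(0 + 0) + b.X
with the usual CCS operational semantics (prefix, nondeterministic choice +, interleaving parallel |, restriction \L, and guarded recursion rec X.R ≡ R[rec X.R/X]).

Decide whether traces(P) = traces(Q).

NO — witness ⟨aaa⟩

LTS(P): 4 reachable states
  u0 = rec X. a.a.(0 + 0 + a.0) + b.X | -a-> u1, -b-> u0
  u1 = a.(0 + 0 + a.0) | -a-> u2
  u2 = 0 + 0 + a.0 | -a-> u3
  u3 = 0 | (no moves)
LTS(Q): 3 reachable states
  v0 = rec X. a.a.(0 + 0) + b.X | -a-> v1, -b-> v0
  v1 = a.(0 + 0) | -a-> v2
  v2 = 0 + 0 | (no moves)
Run σ = ⟨aaa⟩ on P: start {u0}
  after a @ step 1: {u1}
  after a @ step 2: {u2}
  after a @ step 3: {u3}
  P completes σ.
Run σ = ⟨aaa⟩ on Q: start {v0}
  after a @ step 1: {v1}
  after a @ step 2: {v2}
  after a @ step 3: ∅  — Q cannot continue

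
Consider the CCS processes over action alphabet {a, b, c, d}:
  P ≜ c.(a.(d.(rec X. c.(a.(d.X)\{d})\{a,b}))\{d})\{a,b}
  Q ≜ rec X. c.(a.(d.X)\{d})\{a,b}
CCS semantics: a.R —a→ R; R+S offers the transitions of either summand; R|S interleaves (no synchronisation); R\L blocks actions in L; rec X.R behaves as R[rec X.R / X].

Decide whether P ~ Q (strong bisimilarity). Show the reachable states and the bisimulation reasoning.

YES

Reachable graph of P (2 states):
  s0 = c.(a.(d.(rec X. c.(a.(d.X)\{d})\{a,b}))\{d})\{a,b} → --c--▸ s1
  s1 = (a.(d.(rec X. c.(a.(d.X)\{d})\{a,b}))\{d})\{a,b} → (no moves)
Reachable graph of Q (2 states):
  t0 = rec X. c.(a.(d.X)\{d})\{a,b} → --c--▸ t1
  t1 = (a.(d.(rec X. c.(a.(d.X)\{d})\{a,b}))\{d})\{a,b} → (no moves)
Coarsest stable partition (strong bisimilarity classes):
  B0 = {s0, t0}
  B1 = {s1, t1}
s0 ∈ B0, t0 ∈ B0 → same block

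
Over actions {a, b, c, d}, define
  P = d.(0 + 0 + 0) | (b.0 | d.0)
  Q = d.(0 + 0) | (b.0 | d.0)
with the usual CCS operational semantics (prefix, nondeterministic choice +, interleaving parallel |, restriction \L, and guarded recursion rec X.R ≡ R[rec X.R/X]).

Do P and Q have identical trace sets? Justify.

YES

Reachable graph of P (8 states):
  p0 = d.(0 + 0 + 0) | (b.0 | d.0) ⊢ ··b··> p1, ··d··> p2, ··d··> p3
  p1 = d.(0 + 0 + 0) | (0 | d.0) ⊢ ··d··> p4, ··d··> p5
  p2 = (0 + 0 + 0) | (b.0 | d.0) ⊢ ··b··> p4, ··d··> p6
  p3 = d.(0 + 0 + 0) | (b.0 | 0) ⊢ ··b··> p5, ··d··> p6
  p4 = (0 + 0 + 0) | (0 | d.0) ⊢ ··d··> p7
  p5 = d.(0 + 0 + 0) | (0 | 0) ⊢ ··d··> p7
  p6 = (0 + 0 + 0) | (b.0 | 0) ⊢ ··b··> p7
  p7 = (0 + 0 + 0) | (0 | 0) ⊢ stopped
Reachable graph of Q (8 states):
  q0 = d.(0 + 0) | (b.0 | d.0) ⊢ ··b··> q1, ··d··> q2, ··d··> q3
  q1 = d.(0 + 0) | (0 | d.0) ⊢ ··d··> q4, ··d··> q5
  q2 = (0 + 0) | (b.0 | d.0) ⊢ ··b··> q4, ··d··> q6
  q3 = d.(0 + 0) | (b.0 | 0) ⊢ ··b··> q5, ··d··> q6
  q4 = (0 + 0) | (0 | d.0) ⊢ ··d··> q7
  q5 = d.(0 + 0) | (0 | 0) ⊢ ··d··> q7
  q6 = (0 + 0) | (b.0 | 0) ⊢ ··b··> q7
  q7 = (0 + 0) | (0 | 0) ⊢ stopped
Partition-refinement fixed point:
  B0 = {p0, q0}
  B1 = {p2, p3, q2, q3}
  B2 = {p4, p5, q4, q5}
  B3 = {p7, q7}
  B4 = {p6, q6}
  B5 = {p1, q1}
p0 ∈ B0, q0 ∈ B0 → same block
Bisimilar ⇒ trace-equivalent.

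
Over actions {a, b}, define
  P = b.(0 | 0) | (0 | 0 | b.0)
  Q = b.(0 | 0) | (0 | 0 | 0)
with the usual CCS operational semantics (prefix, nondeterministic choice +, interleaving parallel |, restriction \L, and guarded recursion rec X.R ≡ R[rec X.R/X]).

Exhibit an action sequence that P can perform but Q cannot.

bb

LTS(P): 4 reachable states
  p0 = b.(0 | 0) | (0 | 0 | b.0) has moves =b=> p1, =b=> p2
  p1 = 0 | 0 | (0 | 0 | b.0) has moves =b=> p3
  p2 = b.(0 | 0) | (0 | 0 | 0) has moves =b=> p3
  p3 = 0 | 0 | (0 | 0 | 0) has moves ∅
LTS(Q): 2 reachable states
  q0 = b.(0 | 0) | (0 | 0 | 0) has moves =b=> q1
  q1 = 0 | 0 | (0 | 0 | 0) has moves ∅
Trace ⟨bb⟩ through P, begin at {p0}:
  step 1 (b): {p1, p2}
  step 2 (b): {p3}
  ✓ P
Trace ⟨bb⟩ through Q, begin at {q0}:
  step 1 (b): {q1}
  step 2 (b): no successor for Q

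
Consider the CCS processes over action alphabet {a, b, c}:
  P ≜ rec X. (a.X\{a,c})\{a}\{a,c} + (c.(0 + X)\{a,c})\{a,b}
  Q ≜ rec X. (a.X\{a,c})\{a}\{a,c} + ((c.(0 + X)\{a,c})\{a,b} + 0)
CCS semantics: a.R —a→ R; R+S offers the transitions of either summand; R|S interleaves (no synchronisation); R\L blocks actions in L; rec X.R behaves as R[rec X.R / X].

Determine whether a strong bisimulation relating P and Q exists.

bisimilar

Reachable graph of P (2 states):
  m0 = rec X. (a.X\{a,c})\{a}\{a,c} + (c.(0 + X)\{a,c})\{a,b} → ··c··> m1
  m1 = (0 + (rec X. (a.X\{a,c})\{a}\{a,c} + (c.(0 + X)\{a,c})\{a,b}))\{a,c}\{a,b} → ∅
Reachable graph of Q (2 states):
  n0 = rec X. (a.X\{a,c})\{a}\{a,c} + ((c.(0 + X)\{a,c})\{a,b} + 0) → ··c··> n1
  n1 = (0 + (rec X. (a.X\{a,c})\{a}\{a,c} + ((c.(0 + X)\{a,c})\{a,b} + 0)))\{a,c}\{a,b} → ∅
Partition-refinement fixed point:
  B0 = {m0, n0}
  B1 = {m1, n1}
m0 ∈ B0, n0 ∈ B0 → same block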